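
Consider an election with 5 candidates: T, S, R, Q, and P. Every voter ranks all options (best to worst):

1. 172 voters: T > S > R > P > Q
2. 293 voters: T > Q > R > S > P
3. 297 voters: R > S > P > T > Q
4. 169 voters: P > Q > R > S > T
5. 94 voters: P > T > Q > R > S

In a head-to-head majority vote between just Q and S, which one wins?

Voters preferring Q to S: 556; preferring S to Q: 469.
Q wins the head-to-head.

Q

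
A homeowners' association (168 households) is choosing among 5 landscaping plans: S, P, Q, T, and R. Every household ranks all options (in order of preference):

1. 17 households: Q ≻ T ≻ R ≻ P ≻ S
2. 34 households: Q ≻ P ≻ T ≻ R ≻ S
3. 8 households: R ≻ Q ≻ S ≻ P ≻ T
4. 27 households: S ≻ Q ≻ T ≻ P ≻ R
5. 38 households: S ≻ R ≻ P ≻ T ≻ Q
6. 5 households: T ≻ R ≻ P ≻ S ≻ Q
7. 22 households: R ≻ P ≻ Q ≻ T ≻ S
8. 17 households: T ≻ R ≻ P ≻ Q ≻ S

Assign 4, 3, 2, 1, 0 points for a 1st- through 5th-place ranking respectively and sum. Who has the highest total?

Q

S: 17·0 + 34·0 + 8·2 + 27·4 + 38·4 + 5·1 + 22·0 + 17·0 = 281
P: 17·1 + 34·3 + 8·1 + 27·1 + 38·2 + 5·2 + 22·3 + 17·2 = 340
Q: 17·4 + 34·4 + 8·3 + 27·3 + 38·0 + 5·0 + 22·2 + 17·1 = 370
T: 17·3 + 34·2 + 8·0 + 27·2 + 38·1 + 5·4 + 22·1 + 17·4 = 321
R: 17·2 + 34·1 + 8·4 + 27·0 + 38·3 + 5·3 + 22·4 + 17·3 = 368
Q has the highest Borda score (370).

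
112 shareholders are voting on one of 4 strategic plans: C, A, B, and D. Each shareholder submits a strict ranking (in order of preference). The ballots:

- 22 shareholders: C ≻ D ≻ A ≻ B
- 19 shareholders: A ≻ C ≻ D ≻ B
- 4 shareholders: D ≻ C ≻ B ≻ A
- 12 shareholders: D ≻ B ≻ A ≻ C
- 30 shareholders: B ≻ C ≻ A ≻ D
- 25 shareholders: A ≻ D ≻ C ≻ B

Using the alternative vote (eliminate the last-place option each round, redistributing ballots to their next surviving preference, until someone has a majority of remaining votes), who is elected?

A

Round 1: C 22, A 44, B 30, D 16. Eliminate D.
Round 2: C 26, A 44, B 42. Eliminate C.
Round 3: A 66, B 46. A has a majority.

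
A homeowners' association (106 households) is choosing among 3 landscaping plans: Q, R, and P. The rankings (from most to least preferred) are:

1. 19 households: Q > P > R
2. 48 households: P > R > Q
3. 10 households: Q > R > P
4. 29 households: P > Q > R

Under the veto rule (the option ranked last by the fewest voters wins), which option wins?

Last-place votes: Q 48, R 48, P 10.
P is ranked last by the fewest voters, so P wins.

P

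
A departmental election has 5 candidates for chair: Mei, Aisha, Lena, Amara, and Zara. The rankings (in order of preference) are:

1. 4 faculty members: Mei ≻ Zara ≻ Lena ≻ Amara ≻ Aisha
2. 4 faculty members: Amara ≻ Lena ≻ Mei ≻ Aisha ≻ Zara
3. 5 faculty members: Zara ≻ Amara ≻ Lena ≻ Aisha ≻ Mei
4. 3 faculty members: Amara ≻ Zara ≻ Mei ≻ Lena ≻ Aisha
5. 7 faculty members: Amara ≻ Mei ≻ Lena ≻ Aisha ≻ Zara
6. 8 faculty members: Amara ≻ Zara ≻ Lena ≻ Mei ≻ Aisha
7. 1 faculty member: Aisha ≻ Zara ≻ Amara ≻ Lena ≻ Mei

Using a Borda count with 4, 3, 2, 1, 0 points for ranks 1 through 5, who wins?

Amara

Mei: 4·4 + 4·2 + 5·0 + 3·2 + 7·3 + 8·1 + 1·0 = 59
Aisha: 4·0 + 4·1 + 5·1 + 3·0 + 7·1 + 8·0 + 1·4 = 20
Lena: 4·2 + 4·3 + 5·2 + 3·1 + 7·2 + 8·2 + 1·1 = 64
Amara: 4·1 + 4·4 + 5·3 + 3·4 + 7·4 + 8·4 + 1·2 = 109
Zara: 4·3 + 4·0 + 5·4 + 3·3 + 7·0 + 8·3 + 1·3 = 68
Amara has the highest Borda score (109).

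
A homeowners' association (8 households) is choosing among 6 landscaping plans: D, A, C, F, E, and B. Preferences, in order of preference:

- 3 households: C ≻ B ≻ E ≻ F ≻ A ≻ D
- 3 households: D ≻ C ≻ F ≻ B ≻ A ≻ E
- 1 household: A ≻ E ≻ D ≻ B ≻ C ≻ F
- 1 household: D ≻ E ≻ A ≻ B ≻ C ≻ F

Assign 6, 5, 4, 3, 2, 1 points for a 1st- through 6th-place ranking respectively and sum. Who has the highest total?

C

D: 3·1 + 3·6 + 1·4 + 1·6 = 31
A: 3·2 + 3·2 + 1·6 + 1·4 = 22
C: 3·6 + 3·5 + 1·2 + 1·2 = 37
F: 3·3 + 3·4 + 1·1 + 1·1 = 23
E: 3·4 + 3·1 + 1·5 + 1·5 = 25
B: 3·5 + 3·3 + 1·3 + 1·3 = 30
C has the highest Borda score (37).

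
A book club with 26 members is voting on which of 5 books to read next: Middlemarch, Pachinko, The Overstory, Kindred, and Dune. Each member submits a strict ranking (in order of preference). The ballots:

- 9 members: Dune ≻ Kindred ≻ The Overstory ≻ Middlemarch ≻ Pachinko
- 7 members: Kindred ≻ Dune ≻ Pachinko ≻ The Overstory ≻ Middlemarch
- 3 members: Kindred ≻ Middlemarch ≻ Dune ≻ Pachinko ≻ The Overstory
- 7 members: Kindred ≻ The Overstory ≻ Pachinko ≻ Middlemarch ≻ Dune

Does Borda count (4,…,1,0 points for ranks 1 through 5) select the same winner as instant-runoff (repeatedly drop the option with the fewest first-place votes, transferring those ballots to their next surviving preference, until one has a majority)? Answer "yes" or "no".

Borda — scores: Middlemarch 25, Pachinko 31, The Overstory 46, Kindred 95, Dune 63. Winner: Kindred.
Instant-runoff — R1 Middlemarch 0, Pachinko 0, The Overstory 0, Kindred 17, Dune 9 (Kindred winner). Winner: Kindred.
The two methods agree.

yes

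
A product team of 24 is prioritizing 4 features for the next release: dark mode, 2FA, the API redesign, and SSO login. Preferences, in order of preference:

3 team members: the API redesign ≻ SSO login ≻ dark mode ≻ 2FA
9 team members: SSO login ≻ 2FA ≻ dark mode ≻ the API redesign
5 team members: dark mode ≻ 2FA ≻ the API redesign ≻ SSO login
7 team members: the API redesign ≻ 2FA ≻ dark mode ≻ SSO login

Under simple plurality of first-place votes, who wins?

First-place votes: dark mode 5, 2FA 0, the API redesign 10, SSO login 9.
the API redesign has the most first-place votes.

the API redesign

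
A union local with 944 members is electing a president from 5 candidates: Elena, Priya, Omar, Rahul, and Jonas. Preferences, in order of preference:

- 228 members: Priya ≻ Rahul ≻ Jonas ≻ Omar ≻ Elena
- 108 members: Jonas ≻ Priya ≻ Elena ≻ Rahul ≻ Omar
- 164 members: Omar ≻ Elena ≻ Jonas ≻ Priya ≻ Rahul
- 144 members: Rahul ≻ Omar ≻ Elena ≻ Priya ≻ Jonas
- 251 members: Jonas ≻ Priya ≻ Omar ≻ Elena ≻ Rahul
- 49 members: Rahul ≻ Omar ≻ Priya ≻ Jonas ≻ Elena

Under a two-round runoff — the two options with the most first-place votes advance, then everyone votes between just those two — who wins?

Jonas

Round 1 first-place votes: Elena 0, Priya 228, Omar 164, Rahul 193, Jonas 359.
Jonas and Priya advance.
Runoff: Jonas is preferred to Priya by 523 voters; Priya by 421.
Jonas wins the runoff.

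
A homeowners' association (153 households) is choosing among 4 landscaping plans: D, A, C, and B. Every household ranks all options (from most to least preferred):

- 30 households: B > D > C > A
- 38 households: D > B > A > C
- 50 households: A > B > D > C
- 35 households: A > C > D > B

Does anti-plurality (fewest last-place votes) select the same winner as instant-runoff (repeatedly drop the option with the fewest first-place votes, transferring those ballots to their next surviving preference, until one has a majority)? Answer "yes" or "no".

Anti-plurality — last-place votes: D 0, A 30, C 88, B 35. Winner: D.
Instant-runoff — R1 D 38, A 85, C 0, B 30 (A winner). Winner: A.
The two methods disagree.

no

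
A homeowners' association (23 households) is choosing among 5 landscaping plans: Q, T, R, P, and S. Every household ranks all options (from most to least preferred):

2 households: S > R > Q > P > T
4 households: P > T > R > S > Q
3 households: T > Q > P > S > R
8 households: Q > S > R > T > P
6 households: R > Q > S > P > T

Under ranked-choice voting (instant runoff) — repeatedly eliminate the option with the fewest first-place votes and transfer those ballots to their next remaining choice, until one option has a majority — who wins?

Round 1: Q 8, T 3, R 6, P 4, S 2. Eliminate S.
Round 2: Q 8, T 3, R 8, P 4. Eliminate T.
Round 3: Q 11, R 8, P 4. Eliminate P.
Round 4: Q 11, R 12. R has a majority.

R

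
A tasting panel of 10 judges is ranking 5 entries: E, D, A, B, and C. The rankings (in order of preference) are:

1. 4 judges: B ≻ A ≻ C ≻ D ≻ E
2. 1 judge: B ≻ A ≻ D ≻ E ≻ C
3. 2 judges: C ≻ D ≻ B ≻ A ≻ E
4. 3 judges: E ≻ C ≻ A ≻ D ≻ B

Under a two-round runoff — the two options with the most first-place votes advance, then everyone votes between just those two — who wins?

B

Round 1 first-place votes: E 3, D 0, A 0, B 5, C 2.
B and E advance.
Runoff: B is preferred to E by 7 voters; E by 3.
B wins the runoff.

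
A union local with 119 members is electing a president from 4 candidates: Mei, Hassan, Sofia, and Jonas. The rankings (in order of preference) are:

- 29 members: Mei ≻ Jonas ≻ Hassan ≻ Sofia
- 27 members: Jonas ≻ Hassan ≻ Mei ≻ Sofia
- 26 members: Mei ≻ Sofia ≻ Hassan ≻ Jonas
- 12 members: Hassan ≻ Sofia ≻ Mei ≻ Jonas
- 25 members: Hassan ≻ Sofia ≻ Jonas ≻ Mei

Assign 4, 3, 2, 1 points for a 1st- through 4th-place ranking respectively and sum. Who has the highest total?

Mei: 29·4 + 27·2 + 26·4 + 12·2 + 25·1 = 323
Hassan: 29·2 + 27·3 + 26·2 + 12·4 + 25·4 = 339
Sofia: 29·1 + 27·1 + 26·3 + 12·3 + 25·3 = 245
Jonas: 29·3 + 27·4 + 26·1 + 12·1 + 25·2 = 283
Hassan has the highest Borda score (339).

Hassan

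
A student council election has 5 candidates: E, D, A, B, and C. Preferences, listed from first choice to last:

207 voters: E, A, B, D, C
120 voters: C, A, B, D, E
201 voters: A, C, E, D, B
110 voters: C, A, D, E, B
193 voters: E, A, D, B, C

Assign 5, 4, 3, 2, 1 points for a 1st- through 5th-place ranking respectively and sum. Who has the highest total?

E: 207·5 + 120·1 + 201·3 + 110·2 + 193·5 = 2943
D: 207·2 + 120·2 + 201·2 + 110·3 + 193·3 = 1965
A: 207·4 + 120·4 + 201·5 + 110·4 + 193·4 = 3525
B: 207·3 + 120·3 + 201·1 + 110·1 + 193·2 = 1678
C: 207·1 + 120·5 + 201·4 + 110·5 + 193·1 = 2354
A has the highest Borda score (3525).

A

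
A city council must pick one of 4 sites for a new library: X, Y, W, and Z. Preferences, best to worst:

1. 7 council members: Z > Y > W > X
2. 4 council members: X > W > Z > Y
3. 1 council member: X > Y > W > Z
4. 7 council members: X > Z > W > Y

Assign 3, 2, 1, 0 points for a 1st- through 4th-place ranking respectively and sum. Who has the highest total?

Z

X: 7·0 + 4·3 + 1·3 + 7·3 = 36
Y: 7·2 + 4·0 + 1·2 + 7·0 = 16
W: 7·1 + 4·2 + 1·1 + 7·1 = 23
Z: 7·3 + 4·1 + 1·0 + 7·2 = 39
Z has the highest Borda score (39).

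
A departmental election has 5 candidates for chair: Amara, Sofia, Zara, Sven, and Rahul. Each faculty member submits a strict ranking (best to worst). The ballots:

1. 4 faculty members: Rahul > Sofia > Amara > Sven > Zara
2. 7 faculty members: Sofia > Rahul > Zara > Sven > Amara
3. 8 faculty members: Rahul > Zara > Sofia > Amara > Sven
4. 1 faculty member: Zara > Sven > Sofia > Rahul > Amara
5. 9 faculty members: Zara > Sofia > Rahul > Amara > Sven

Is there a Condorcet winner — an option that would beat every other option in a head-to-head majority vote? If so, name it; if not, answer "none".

Checking pairwise contests:
Sofia beats Amara 29–0.
Zara beats Sofia 18–11.
Rahul beats Zara 19–10.
Amara beats Sven 21–8.
Sofia beats Rahul 17–12.
Every option loses at least one head-to-head, so there is no Condorcet winner.

none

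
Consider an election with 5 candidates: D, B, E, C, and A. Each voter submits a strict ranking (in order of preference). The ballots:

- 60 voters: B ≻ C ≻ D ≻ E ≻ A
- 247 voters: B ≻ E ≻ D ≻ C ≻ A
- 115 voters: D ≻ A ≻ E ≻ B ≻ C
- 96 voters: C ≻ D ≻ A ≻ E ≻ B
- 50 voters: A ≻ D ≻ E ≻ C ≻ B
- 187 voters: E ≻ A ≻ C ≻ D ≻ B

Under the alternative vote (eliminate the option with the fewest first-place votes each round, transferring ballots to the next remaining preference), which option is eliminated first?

A

Round 1: D 115, B 307, E 187, C 96, A 50. Eliminate A.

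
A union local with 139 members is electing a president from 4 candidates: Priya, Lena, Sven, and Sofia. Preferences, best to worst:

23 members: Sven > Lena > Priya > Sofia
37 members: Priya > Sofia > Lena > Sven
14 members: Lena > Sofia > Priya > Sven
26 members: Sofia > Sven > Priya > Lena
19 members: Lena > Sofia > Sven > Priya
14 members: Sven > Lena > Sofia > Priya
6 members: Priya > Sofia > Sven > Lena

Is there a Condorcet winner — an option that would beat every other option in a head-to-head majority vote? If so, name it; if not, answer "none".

Lena vs Priya: 70–69 for Lena.
Lena vs Sven: 70–69 for Lena.
Lena vs Sofia: 70–69 for Lena.
Lena beats every other option head-to-head.

Lena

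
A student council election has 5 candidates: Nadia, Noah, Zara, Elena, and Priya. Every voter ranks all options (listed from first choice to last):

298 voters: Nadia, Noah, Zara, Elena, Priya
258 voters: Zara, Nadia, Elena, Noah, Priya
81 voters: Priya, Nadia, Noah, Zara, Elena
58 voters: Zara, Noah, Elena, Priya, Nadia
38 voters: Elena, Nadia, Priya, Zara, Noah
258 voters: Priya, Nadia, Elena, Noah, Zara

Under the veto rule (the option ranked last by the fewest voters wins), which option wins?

Noah

Last-place votes: Nadia 58, Noah 38, Zara 258, Elena 81, Priya 556.
Noah is ranked last by the fewest voters, so Noah wins.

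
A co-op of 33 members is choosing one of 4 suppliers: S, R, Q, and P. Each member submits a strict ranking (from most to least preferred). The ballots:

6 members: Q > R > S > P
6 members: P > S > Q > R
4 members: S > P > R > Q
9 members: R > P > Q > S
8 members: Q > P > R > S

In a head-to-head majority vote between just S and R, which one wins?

R

Voters preferring S to R: 10; preferring R to S: 23.
R wins the head-to-head.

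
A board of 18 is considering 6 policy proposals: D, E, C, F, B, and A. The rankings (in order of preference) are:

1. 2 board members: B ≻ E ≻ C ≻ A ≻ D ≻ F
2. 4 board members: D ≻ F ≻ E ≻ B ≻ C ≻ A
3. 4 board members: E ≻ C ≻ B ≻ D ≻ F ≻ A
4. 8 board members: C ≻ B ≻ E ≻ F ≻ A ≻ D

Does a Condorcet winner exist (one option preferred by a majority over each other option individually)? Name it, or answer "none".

none

Checking pairwise contests:
E beats D 14–4.
B beats E 10–8.
E beats C 10–8.
D beats F 10–8.
C beats B 12–6.
E beats A 18–0.
Every option loses at least one head-to-head, so there is no Condorcet winner.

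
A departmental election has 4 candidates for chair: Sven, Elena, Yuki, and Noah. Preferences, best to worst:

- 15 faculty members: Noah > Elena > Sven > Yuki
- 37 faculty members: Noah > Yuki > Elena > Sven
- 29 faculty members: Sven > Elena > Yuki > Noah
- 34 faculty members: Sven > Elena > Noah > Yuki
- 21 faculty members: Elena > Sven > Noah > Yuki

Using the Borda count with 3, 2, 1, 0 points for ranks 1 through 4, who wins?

Elena

Sven: 15·1 + 37·0 + 29·3 + 34·3 + 21·2 = 246
Elena: 15·2 + 37·1 + 29·2 + 34·2 + 21·3 = 256
Yuki: 15·0 + 37·2 + 29·1 + 34·0 + 21·0 = 103
Noah: 15·3 + 37·3 + 29·0 + 34·1 + 21·1 = 211
Elena has the highest Borda score (256).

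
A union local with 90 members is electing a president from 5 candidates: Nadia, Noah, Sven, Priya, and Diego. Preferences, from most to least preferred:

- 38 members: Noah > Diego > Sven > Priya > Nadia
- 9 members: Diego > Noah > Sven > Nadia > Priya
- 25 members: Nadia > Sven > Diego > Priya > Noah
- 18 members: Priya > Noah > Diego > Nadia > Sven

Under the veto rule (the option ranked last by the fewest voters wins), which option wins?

Diego

Last-place votes: Nadia 38, Noah 25, Sven 18, Priya 9, Diego 0.
Diego is ranked last by the fewest voters, so Diego wins.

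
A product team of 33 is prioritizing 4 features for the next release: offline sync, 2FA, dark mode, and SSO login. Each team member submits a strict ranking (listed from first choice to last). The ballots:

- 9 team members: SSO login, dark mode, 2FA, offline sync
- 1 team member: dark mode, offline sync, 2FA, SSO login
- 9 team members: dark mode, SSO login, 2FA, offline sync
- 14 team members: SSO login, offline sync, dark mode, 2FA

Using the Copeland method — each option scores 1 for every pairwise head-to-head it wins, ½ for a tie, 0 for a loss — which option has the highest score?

SSO login

offline sync: loses to 2FA, dark mode, and SSO login → score 0.
2FA: beats offline sync; loses to dark mode and SSO login → score 1.
dark mode: beats offline sync and 2FA; loses to SSO login → score 2.
SSO login: beats offline sync, 2FA, and dark mode → score 3.
SSO login has the best pairwise record.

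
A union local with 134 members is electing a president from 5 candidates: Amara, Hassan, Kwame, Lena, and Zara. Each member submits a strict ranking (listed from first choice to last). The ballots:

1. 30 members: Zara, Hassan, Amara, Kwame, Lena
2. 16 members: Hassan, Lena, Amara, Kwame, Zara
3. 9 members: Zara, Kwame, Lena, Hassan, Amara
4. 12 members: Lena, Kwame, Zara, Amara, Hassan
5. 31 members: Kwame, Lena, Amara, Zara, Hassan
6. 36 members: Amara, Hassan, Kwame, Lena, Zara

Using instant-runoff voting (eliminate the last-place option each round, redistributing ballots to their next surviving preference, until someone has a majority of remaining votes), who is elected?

Amara

Round 1: Amara 36, Hassan 16, Kwame 31, Lena 12, Zara 39. Eliminate Lena.
Round 2: Amara 36, Hassan 16, Kwame 43, Zara 39. Eliminate Hassan.
Round 3: Amara 52, Kwame 43, Zara 39. Eliminate Zara.
Round 4: Amara 82, Kwame 52. Amara has a majority.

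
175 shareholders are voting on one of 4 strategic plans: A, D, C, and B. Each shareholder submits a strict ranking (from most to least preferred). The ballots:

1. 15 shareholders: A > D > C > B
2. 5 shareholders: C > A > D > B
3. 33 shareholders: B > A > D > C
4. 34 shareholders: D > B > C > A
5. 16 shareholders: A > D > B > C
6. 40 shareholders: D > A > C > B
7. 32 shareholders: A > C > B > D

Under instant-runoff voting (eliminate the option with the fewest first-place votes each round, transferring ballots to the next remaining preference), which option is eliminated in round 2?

B

Round 1: A 63, D 74, C 5, B 33. Eliminate C.
Round 2: A 68, D 74, B 33. Eliminate B.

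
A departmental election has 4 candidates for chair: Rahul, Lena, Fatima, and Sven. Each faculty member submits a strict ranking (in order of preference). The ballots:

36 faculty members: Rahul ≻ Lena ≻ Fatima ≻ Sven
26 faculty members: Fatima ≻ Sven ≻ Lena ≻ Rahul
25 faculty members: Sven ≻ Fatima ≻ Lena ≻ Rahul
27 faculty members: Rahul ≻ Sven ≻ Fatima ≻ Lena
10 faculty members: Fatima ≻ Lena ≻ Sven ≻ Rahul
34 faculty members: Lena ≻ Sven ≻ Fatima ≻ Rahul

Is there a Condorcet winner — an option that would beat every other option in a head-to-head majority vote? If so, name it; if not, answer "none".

Checking pairwise contests:
Lena beats Rahul 95–63.
Fatima beats Lena 88–70.
Sven beats Fatima 86–72.
Lena beats Sven 80–78.
Every option loses at least one head-to-head, so there is no Condorcet winner.

none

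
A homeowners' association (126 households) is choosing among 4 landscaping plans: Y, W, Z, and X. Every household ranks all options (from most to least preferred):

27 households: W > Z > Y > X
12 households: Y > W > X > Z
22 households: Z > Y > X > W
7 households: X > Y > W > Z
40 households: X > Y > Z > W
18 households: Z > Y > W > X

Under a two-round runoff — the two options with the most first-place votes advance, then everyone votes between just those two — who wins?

Z

Round 1 first-place votes: Y 12, W 27, Z 40, X 47.
X and Z advance.
Runoff: X is preferred to Z by 59 voters; Z by 67.
Z wins the runoff.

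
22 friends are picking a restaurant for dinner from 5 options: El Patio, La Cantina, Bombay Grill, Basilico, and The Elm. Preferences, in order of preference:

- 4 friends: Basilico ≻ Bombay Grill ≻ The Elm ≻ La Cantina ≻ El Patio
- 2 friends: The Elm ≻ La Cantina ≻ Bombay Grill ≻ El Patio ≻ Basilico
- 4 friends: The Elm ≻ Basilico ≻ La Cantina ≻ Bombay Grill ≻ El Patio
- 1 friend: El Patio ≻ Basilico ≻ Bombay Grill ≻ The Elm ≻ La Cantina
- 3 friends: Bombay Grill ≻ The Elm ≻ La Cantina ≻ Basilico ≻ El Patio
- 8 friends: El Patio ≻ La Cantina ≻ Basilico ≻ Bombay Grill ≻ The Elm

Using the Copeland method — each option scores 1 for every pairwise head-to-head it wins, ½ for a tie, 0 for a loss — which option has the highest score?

El Patio: ties Basilico; loses to La Cantina, Bombay Grill, and The Elm → score 0.5.
La Cantina: beats El Patio, Bombay Grill, and Basilico; loses to The Elm → score 3.
Bombay Grill: beats El Patio and The Elm; loses to La Cantina and Basilico → score 2.
Basilico: beats Bombay Grill and The Elm; ties El Patio; loses to La Cantina → score 2.5.
The Elm: beats El Patio and La Cantina; loses to Bombay Grill and Basilico → score 2.
La Cantina has the best pairwise record.

La Cantina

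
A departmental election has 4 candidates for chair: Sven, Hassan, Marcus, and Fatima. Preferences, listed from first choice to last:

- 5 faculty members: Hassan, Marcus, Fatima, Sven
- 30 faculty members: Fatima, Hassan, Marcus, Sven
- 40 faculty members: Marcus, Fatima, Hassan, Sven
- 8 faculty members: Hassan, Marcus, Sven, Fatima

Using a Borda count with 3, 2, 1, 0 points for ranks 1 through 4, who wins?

Sven: 5·0 + 30·0 + 40·0 + 8·1 = 8
Hassan: 5·3 + 30·2 + 40·1 + 8·3 = 139
Marcus: 5·2 + 30·1 + 40·3 + 8·2 = 176
Fatima: 5·1 + 30·3 + 40·2 + 8·0 = 175
Marcus has the highest Borda score (176).

Marcus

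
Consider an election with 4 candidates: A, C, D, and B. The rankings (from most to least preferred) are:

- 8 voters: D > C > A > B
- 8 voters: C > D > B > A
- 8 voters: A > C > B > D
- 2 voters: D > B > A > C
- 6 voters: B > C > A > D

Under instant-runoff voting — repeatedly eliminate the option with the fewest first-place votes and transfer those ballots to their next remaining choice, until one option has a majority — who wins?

Round 1: A 8, C 8, D 10, B 6. Eliminate B.
Round 2: A 8, C 14, D 10. Eliminate A.
Round 3: C 22, D 10. C has a majority.

C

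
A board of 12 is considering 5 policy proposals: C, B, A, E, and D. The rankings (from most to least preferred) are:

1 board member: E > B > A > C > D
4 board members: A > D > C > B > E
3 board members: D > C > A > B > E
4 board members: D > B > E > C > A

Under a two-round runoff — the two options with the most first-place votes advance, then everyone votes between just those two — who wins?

D

Round 1 first-place votes: C 0, B 0, A 4, E 1, D 7.
D and A advance.
Runoff: D is preferred to A by 7 voters; A by 5.
D wins the runoff.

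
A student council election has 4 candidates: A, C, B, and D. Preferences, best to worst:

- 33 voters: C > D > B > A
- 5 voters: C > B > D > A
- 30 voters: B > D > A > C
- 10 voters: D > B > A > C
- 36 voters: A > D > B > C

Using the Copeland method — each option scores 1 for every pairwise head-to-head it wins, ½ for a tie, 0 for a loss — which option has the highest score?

D

A: beats C; loses to B and D → score 1.
C: loses to A, B, and D → score 0.
B: beats A and C; loses to D → score 2.
D: beats A, C, and B → score 3.
D has the best pairwise record.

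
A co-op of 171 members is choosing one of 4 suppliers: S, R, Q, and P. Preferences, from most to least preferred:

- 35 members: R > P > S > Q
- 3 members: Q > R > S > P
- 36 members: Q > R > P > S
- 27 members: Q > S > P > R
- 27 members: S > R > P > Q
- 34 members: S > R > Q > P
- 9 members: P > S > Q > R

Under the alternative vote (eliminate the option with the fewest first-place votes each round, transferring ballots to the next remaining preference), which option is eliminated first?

P

Round 1: S 61, R 35, Q 66, P 9. Eliminate P.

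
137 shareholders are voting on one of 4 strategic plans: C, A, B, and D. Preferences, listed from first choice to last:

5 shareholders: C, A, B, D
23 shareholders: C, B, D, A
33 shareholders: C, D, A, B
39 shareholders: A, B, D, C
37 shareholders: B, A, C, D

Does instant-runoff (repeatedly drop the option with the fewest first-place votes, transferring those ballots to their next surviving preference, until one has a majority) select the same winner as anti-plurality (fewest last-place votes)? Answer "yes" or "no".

yes

Instant-runoff — R1 C 61, A 39, B 37, D 0 (D out); R2 C 61, A 39, B 37 (B out); R3 C 61, A 76 (A winner). Winner: A.
Anti-plurality — last-place votes: C 39, A 23, B 33, D 42. Winner: A.
The two methods agree.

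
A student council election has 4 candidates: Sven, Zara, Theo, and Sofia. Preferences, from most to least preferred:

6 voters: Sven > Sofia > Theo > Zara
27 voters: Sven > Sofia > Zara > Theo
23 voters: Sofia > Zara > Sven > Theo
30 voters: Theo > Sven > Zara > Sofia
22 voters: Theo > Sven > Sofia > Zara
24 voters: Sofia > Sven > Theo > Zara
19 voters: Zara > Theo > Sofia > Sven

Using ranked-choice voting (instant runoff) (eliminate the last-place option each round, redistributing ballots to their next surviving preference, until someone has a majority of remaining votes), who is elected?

Round 1: Sven 33, Zara 19, Theo 52, Sofia 47. Eliminate Zara.
Round 2: Sven 33, Theo 71, Sofia 47. Eliminate Sven.
Round 3: Theo 71, Sofia 80. Sofia has a majority.

Sofia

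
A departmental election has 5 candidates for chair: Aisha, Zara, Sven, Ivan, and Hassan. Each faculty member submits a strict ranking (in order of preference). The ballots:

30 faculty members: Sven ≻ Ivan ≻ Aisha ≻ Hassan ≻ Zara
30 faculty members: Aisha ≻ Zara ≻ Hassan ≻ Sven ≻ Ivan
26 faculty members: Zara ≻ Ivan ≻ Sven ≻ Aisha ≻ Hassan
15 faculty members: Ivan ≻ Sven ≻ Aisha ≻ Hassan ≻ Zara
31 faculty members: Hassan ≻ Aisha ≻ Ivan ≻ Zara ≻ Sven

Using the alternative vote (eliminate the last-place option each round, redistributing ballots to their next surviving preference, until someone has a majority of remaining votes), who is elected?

Round 1: Aisha 30, Zara 26, Sven 30, Ivan 15, Hassan 31. Eliminate Ivan.
Round 2: Aisha 30, Zara 26, Sven 45, Hassan 31. Eliminate Zara.
Round 3: Aisha 30, Sven 71, Hassan 31. Sven has a majority.

Sven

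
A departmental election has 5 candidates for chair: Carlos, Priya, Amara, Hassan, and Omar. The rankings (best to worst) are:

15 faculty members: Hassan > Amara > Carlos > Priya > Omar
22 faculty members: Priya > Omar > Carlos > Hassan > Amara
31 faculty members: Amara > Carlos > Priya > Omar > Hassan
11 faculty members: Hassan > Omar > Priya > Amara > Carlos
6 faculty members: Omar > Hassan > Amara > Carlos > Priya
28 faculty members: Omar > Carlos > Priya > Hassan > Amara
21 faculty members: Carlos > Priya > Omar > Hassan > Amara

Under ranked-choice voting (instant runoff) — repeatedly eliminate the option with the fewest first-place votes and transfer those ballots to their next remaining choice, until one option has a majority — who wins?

Omar

Round 1: Carlos 21, Priya 22, Amara 31, Hassan 26, Omar 34. Eliminate Carlos.
Round 2: Priya 43, Amara 31, Hassan 26, Omar 34. Eliminate Hassan.
Round 3: Priya 43, Amara 46, Omar 45. Eliminate Priya.
Round 4: Amara 46, Omar 88. Omar has a majority.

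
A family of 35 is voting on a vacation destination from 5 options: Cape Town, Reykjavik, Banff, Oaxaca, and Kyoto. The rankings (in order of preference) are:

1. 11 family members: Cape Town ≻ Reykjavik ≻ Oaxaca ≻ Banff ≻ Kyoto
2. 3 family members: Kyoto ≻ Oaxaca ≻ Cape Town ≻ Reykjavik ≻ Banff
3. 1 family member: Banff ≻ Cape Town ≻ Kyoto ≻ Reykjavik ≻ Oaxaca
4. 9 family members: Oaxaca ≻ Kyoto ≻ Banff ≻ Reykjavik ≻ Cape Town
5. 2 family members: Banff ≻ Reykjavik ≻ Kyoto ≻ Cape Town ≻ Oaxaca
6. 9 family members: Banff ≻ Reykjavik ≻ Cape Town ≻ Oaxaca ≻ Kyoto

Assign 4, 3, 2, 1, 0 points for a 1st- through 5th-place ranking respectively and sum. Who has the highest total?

Cape Town: 11·4 + 3·2 + 1·3 + 9·0 + 2·1 + 9·2 = 73
Reykjavik: 11·3 + 3·1 + 1·1 + 9·1 + 2·3 + 9·3 = 79
Banff: 11·1 + 3·0 + 1·4 + 9·2 + 2·4 + 9·4 = 77
Oaxaca: 11·2 + 3·3 + 1·0 + 9·4 + 2·0 + 9·1 = 76
Kyoto: 11·0 + 3·4 + 1·2 + 9·3 + 2·2 + 9·0 = 45
Reykjavik has the highest Borda score (79).

Reykjavik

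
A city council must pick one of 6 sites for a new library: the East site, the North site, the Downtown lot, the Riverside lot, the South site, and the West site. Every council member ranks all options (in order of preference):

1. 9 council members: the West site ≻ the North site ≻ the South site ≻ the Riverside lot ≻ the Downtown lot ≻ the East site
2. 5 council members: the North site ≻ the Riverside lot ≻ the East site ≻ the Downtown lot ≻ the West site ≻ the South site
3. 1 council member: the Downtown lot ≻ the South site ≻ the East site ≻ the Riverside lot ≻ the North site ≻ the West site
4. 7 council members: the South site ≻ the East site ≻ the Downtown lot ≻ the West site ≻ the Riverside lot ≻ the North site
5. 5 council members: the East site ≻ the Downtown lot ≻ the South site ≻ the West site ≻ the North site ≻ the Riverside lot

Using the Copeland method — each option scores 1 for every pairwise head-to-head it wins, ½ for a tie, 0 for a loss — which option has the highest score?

the North site

the East site: beats the Downtown lot and the West site; loses to the North site, the Riverside lot, and the South site → score 2.
the North site: beats the East site, the Downtown lot, the Riverside lot, and the South site; loses to the West site → score 4.
the Downtown lot: beats the West site; loses to the East site, the North site, the Riverside lot, and the South site → score 1.
the Riverside lot: beats the East site and the Downtown lot; loses to the North site, the South site, and the West site → score 2.
the South site: beats the East site, the Downtown lot, and the Riverside lot; loses to the North site and the West site → score 3.
the West site: beats the North site, the Riverside lot, and the South site; loses to the East site and the Downtown lot → score 3.
the North site has the best pairwise record.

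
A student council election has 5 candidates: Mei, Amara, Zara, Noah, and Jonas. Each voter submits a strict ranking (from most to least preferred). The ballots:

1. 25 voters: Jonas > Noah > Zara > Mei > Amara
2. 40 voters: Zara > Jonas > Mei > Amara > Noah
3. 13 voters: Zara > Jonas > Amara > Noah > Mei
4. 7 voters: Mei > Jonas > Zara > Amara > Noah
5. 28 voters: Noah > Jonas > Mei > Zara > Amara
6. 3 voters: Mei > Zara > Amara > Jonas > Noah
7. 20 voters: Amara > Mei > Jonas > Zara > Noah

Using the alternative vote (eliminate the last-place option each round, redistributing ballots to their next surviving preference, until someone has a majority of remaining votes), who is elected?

Jonas

Round 1: Mei 10, Amara 20, Zara 53, Noah 28, Jonas 25. Eliminate Mei.
Round 2: Amara 20, Zara 56, Noah 28, Jonas 32. Eliminate Amara.
Round 3: Zara 56, Noah 28, Jonas 52. Eliminate Noah.
Round 4: Zara 56, Jonas 80. Jonas has a majority.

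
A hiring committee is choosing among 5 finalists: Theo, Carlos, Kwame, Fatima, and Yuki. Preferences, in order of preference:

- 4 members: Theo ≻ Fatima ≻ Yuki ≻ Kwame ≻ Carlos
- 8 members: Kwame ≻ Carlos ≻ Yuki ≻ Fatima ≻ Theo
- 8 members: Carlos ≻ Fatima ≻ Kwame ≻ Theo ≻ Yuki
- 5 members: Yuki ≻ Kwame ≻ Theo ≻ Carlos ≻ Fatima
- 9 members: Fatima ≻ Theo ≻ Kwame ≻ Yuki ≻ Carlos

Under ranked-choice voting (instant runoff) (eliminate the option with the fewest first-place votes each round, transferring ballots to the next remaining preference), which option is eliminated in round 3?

Carlos

Round 1: Theo 4, Carlos 8, Kwame 8, Fatima 9, Yuki 5. Eliminate Theo.
Round 2: Carlos 8, Kwame 8, Fatima 13, Yuki 5. Eliminate Yuki.
Round 3: Carlos 8, Kwame 13, Fatima 13. Eliminate Carlos.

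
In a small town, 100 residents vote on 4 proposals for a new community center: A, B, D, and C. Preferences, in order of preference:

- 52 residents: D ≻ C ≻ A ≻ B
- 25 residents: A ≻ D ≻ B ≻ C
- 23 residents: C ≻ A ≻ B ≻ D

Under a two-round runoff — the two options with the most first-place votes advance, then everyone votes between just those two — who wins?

Round 1 first-place votes: A 25, B 0, D 52, C 23.
D and A advance.
Runoff: D is preferred to A by 52 voters; A by 48.
D wins the runoff.

D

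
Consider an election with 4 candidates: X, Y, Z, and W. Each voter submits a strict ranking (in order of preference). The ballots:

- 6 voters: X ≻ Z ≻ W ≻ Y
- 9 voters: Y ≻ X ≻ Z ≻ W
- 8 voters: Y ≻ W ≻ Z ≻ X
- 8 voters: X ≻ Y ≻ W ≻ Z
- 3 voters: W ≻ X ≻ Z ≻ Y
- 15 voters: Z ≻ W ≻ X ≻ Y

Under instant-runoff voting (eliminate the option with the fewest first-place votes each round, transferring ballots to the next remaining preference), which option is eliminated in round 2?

Round 1: X 14, Y 17, Z 15, W 3. Eliminate W.
Round 2: X 17, Y 17, Z 15. Eliminate Z.

Z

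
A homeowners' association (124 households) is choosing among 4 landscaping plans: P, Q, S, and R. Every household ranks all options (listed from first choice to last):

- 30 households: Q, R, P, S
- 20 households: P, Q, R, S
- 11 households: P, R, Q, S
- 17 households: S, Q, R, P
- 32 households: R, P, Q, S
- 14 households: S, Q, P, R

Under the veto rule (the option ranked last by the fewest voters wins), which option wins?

Q

Last-place votes: P 17, Q 0, S 93, R 14.
Q is ranked last by the fewest voters, so Q wins.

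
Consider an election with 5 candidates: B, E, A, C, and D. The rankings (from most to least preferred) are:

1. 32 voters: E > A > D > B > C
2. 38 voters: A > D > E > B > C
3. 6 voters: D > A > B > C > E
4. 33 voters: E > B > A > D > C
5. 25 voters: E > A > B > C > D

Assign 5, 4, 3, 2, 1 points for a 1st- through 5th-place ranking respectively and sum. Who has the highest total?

E

B: 32·2 + 38·2 + 6·3 + 33·4 + 25·3 = 365
E: 32·5 + 38·3 + 6·1 + 33·5 + 25·5 = 570
A: 32·4 + 38·5 + 6·4 + 33·3 + 25·4 = 541
C: 32·1 + 38·1 + 6·2 + 33·1 + 25·2 = 165
D: 32·3 + 38·4 + 6·5 + 33·2 + 25·1 = 369
E has the highest Borda score (570).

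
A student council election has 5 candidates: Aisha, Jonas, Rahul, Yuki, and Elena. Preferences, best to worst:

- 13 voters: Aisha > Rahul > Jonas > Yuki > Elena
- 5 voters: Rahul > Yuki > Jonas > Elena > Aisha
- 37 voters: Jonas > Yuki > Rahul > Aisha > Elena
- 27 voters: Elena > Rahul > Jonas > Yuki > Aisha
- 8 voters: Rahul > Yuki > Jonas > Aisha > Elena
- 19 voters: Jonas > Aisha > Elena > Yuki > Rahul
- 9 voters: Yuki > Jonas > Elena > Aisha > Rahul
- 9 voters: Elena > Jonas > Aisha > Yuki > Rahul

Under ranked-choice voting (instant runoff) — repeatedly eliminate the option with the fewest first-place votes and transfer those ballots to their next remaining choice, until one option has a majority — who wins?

Round 1: Aisha 13, Jonas 56, Rahul 13, Yuki 9, Elena 36. Eliminate Yuki.
Round 2: Aisha 13, Jonas 65, Rahul 13, Elena 36. Jonas has a majority.

Jonas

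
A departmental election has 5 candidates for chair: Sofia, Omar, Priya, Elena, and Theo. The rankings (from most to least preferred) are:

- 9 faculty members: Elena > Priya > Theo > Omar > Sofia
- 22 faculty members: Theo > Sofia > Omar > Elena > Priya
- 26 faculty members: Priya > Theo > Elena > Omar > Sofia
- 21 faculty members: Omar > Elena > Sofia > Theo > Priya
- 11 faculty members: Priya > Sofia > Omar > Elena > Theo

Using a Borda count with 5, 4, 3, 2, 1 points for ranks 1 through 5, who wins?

Sofia: 9·1 + 22·4 + 26·1 + 21·3 + 11·4 = 230
Omar: 9·2 + 22·3 + 26·2 + 21·5 + 11·3 = 274
Priya: 9·4 + 22·1 + 26·5 + 21·1 + 11·5 = 264
Elena: 9·5 + 22·2 + 26·3 + 21·4 + 11·2 = 273
Theo: 9·3 + 22·5 + 26·4 + 21·2 + 11·1 = 294
Theo has the highest Borda score (294).

Theo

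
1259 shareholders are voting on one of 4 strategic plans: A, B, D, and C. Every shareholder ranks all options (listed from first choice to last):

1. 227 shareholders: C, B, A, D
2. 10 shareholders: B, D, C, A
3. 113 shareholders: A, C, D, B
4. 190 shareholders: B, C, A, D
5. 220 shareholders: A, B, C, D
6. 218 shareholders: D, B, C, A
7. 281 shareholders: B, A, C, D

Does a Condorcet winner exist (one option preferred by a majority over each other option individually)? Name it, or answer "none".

B

B vs A: 926–333 for B.
B vs D: 928–331 for B.
B vs C: 919–340 for B.
B beats every other option head-to-head.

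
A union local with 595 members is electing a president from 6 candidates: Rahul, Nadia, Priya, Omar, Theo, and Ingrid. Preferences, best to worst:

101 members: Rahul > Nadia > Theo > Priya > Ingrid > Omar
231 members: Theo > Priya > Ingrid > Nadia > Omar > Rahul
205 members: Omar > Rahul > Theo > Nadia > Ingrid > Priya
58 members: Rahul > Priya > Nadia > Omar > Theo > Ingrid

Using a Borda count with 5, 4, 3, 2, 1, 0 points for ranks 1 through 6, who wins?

Rahul: 101·5 + 231·0 + 205·4 + 58·5 = 1615
Nadia: 101·4 + 231·2 + 205·2 + 58·3 = 1450
Priya: 101·2 + 231·4 + 205·0 + 58·4 = 1358
Omar: 101·0 + 231·1 + 205·5 + 58·2 = 1372
Theo: 101·3 + 231·5 + 205·3 + 58·1 = 2131
Ingrid: 101·1 + 231·3 + 205·1 + 58·0 = 999
Theo has the highest Borda score (2131).

Theo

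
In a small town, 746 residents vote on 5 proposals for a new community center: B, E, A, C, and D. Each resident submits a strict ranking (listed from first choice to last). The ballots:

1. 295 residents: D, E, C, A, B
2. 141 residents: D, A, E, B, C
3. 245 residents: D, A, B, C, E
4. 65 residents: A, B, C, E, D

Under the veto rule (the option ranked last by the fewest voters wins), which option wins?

A

Last-place votes: B 295, E 245, A 0, C 141, D 65.
A is ranked last by the fewest voters, so A wins.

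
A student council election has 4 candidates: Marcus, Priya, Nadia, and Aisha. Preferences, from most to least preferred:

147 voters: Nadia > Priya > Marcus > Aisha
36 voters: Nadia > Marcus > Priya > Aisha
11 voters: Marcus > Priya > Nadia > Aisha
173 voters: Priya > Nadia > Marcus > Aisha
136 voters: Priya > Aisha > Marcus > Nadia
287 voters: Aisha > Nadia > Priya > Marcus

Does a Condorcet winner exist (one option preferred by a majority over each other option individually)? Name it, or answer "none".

Checking pairwise contests:
Priya beats Marcus 743–47.
Nadia beats Priya 470–320.
Aisha beats Nadia 423–367.
Priya beats Aisha 503–287.
Every option loses at least one head-to-head, so there is no Condorcet winner.

none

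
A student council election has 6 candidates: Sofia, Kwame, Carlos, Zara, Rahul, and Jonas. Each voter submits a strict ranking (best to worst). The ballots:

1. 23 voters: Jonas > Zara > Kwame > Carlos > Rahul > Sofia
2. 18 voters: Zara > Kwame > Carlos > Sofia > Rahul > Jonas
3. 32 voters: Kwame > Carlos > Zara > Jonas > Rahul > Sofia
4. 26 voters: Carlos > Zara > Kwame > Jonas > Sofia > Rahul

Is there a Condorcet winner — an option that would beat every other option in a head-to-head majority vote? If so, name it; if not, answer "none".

none

Checking pairwise contests:
Kwame beats Sofia 99–0.
Zara beats Kwame 67–32.
Kwame beats Carlos 73–26.
Carlos beats Zara 58–41.
Kwame beats Rahul 99–0.
Kwame beats Jonas 76–23.
Every option loses at least one head-to-head, so there is no Condorcet winner.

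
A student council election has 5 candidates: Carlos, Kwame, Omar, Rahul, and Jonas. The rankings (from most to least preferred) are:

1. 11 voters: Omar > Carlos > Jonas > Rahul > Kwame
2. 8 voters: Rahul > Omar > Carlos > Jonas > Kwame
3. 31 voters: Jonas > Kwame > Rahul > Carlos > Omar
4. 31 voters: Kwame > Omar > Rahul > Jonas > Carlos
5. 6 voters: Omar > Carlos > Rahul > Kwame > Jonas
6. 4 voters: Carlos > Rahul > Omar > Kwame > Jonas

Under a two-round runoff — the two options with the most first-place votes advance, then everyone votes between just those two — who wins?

Round 1 first-place votes: Carlos 4, Kwame 31, Omar 17, Rahul 8, Jonas 31.
Jonas and Kwame advance.
Runoff: Jonas is preferred to Kwame by 50 voters; Kwame by 41.
Jonas wins the runoff.

Jonas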